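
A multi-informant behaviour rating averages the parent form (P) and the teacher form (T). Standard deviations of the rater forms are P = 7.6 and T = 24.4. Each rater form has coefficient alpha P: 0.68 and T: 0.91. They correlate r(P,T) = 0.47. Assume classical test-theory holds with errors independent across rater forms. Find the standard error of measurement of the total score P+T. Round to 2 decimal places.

Var(total) = 653.12 + 174.314 = 827.434.
True-score variance = 581.054 + 174.314 = 755.368, so reliability = 0.9129.
Error variance = 827.434 − 755.368 = 72.0656; SEM = √72.0656 = 8.49.

8.49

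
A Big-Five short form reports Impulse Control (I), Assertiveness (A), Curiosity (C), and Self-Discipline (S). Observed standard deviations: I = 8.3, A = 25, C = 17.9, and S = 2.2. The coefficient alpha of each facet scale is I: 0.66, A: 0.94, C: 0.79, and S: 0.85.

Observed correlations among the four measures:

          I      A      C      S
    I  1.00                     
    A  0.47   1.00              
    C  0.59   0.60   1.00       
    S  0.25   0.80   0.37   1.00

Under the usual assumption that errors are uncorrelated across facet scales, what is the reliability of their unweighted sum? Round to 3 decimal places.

Var(I+A+C+S) = 8.3² + 25² + 17.9² + 2.2² + 2·[8.3·25·0.47 + 8.3·17.9·0.59 + 8.3·2.2·0.25 + 25·17.9·0.60 + 25·2.2·0.80 + 17.9·2.2·0.37] = 1019.14 + 1033.63 = 2052.77.
Under uncorrelated errors the observed covariances equal the true-score covariances, so only the own-variance terms attenuate.
True-score variance = [8.3²·0.66 + 25²·0.94 + 17.9²·0.79 + 2.2²·0.85] + 1033.63 = 890.205 + 1033.63 = 1923.84.
Reliability = 1923.84 / 2052.77 = 0.937.

0.937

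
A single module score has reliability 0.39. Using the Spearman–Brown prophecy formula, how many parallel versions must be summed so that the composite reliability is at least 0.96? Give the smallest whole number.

k ≥ ρ*(1−ρ₁)/(ρ₁(1−ρ*)) = 0.96·0.61 / (0.39·0.04) = 37.538.
Smallest integer k = 38.

38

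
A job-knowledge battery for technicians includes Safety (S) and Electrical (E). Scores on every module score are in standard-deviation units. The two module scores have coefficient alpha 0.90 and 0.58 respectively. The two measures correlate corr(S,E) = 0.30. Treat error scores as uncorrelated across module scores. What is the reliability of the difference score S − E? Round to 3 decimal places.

0.629

Var(S−E) = 1 + 1 − 2·0.30 = 2 − 0.6 = 1.4.
With uncorrelated errors the cross-covariances are all true-score covariance, so they carry over unchanged; only the diagonal terms shrink to ρᵢσᵢ².
True-score variance = [0.90 + 0.58] − 0.6 = 1.48 − 0.6 = 0.88.
Reliability = 0.88 / 1.4 = 0.629.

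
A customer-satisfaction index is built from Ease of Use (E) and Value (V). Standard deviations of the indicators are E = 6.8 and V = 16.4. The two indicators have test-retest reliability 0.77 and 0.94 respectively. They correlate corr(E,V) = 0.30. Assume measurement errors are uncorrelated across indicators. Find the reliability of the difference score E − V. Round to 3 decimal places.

0.892

Var(E−V) = 6.8² + 16.4² − 2·6.8·16.4·0.30 = 315.2 − 66.912 = 248.288.
With uncorrelated errors the cross-covariances are all true-score covariance, so they carry over unchanged; only the diagonal terms shrink to ρᵢσᵢ².
True-score variance = [6.8²·0.77 + 16.4²·0.94] − 66.912 = 288.427 − 66.912 = 221.515.
Reliability = 221.515 / 248.288 = 0.892.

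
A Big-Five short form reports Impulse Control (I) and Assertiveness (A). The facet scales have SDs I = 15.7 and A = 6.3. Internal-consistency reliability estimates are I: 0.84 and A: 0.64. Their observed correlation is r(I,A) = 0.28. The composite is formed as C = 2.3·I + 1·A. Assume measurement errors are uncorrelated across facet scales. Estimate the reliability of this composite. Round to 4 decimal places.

0.8485

Var(C) = 2.3²·15.7² + 6.3² + 2·[2.3·15.7·6.3·0.28] = 1343.62 + 127.396 = 1471.02.
Under uncorrelated errors the observed covariances equal the true-score covariances, so only the own-variance terms attenuate.
True-score variance = [2.3²·15.7²·0.84 + 6.3²·0.64] + 127.396 = 1120.7 + 127.396 = 1248.1.
Reliability = 1248.1 / 1471.02 = 0.8485.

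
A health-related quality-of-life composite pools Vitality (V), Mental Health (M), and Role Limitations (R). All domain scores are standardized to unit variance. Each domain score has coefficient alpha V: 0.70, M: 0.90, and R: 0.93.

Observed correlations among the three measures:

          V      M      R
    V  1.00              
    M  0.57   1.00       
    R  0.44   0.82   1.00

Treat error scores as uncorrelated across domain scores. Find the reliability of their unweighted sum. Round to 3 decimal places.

Var(V+M+R) = 3 + 2·[0.57 + 0.44 + 0.82] = 3 + 3.66 = 6.66.
Under uncorrelated errors the observed covariances equal the true-score covariances, so only the own-variance terms attenuate.
True-score variance = [0.70 + 0.90 + 0.93] + 3.66 = 2.53 + 3.66 = 6.19.
Reliability = 6.19 / 6.66 = 0.929.

0.929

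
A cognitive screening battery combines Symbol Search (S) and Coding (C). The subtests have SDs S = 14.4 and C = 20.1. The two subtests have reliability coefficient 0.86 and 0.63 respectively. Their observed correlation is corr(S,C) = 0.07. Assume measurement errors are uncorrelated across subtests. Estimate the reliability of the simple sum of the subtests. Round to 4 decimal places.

Var(S+C) = 14.4² + 20.1² + 2·[14.4·20.1·0.07] = 611.37 + 40.5216 = 651.892.
With uncorrelated errors the cross-covariances are all true-score covariance, so they carry over unchanged; only the diagonal terms shrink to ρᵢσᵢ².
True-score variance = [14.4²·0.86 + 20.1²·0.63] + 40.5216 = 432.856 + 40.5216 = 473.378.
Reliability = 473.378 / 651.892 = 0.7262.

0.7262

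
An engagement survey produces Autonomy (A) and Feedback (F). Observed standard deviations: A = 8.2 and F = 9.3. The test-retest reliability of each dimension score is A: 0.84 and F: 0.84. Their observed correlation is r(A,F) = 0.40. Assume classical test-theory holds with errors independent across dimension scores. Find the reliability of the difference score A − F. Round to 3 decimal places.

Var(A−F) = 8.2² + 9.3² − 2·8.2·9.3·0.40 = 153.73 − 61.008 = 92.722.
Under uncorrelated errors the observed covariances equal the true-score covariances, so only the own-variance terms attenuate.
True-score variance = [8.2²·0.84 + 9.3²·0.84] − 61.008 = 129.133 − 61.008 = 68.1252.
Reliability = 68.1252 / 92.722 = 0.735.

0.735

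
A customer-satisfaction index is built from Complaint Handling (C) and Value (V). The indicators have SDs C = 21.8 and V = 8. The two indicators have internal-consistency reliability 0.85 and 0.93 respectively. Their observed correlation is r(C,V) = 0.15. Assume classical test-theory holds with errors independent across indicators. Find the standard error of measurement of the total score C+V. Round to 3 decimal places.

8.704

Var(total) = 539.24 + 52.32 = 591.56.
True-score variance = 463.474 + 52.32 = 515.794, so reliability = 0.8719.
Error variance = 591.56 − 515.794 = 75.766; SEM = √75.766 = 8.704.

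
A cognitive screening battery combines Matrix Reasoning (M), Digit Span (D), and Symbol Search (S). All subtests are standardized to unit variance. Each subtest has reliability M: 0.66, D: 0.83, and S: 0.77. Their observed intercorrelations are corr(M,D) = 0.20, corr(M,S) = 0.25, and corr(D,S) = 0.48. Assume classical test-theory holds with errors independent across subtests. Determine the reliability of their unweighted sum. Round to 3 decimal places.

0.848

Var(M+D+S) = 3 + 2·[0.20 + 0.25 + 0.48] = 3 + 1.86 = 4.86.
With uncorrelated errors the cross-covariances are all true-score covariance, so they carry over unchanged; only the diagonal terms shrink to ρᵢσᵢ².
True-score variance = [0.66 + 0.83 + 0.77] + 1.86 = 2.26 + 1.86 = 4.12.
Reliability = 4.12 / 4.86 = 0.848.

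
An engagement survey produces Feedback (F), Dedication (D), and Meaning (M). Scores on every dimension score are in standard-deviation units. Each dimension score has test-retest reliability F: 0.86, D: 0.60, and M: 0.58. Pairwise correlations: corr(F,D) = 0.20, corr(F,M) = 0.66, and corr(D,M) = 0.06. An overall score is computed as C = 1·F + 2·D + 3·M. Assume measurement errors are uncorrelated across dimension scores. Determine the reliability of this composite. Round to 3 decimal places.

Var(C) = 1 + 2² + 3² + 2·[2·0.20 + 3·0.66 + 6·0.06] = 14 + 5.48 = 19.48.
Under uncorrelated errors the observed covariances equal the true-score covariances, so only the own-variance terms attenuate.
True-score variance = [0.86 + 2²·0.60 + 3²·0.58] + 5.48 = 8.48 + 5.48 = 13.96.
Reliability = 13.96 / 19.48 = 0.717.

0.717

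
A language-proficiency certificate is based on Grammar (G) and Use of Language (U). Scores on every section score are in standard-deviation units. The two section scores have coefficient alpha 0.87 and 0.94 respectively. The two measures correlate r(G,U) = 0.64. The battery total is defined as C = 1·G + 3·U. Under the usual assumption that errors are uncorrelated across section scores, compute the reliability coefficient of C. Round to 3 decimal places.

Var(C) = 1 + 3² + 2·[3·0.64] = 10 + 3.84 = 13.84.
With uncorrelated errors the cross-covariances are all true-score covariance, so they carry over unchanged; only the diagonal terms shrink to ρᵢσᵢ².
True-score variance = [0.87 + 3²·0.94] + 3.84 = 9.33 + 3.84 = 13.17.
Reliability = 13.17 / 13.84 = 0.952.

0.952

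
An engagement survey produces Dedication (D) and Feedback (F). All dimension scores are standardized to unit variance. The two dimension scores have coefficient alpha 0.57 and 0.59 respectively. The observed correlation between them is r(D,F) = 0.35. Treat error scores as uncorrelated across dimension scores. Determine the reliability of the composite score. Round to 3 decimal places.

0.689

Var(D+F) = 2 + 2·[0.35] = 2 + 0.7 = 2.7.
With uncorrelated errors the cross-covariances are all true-score covariance, so they carry over unchanged; only the diagonal terms shrink to ρᵢσᵢ².
True-score variance = [0.57 + 0.59] + 0.7 = 1.16 + 0.7 = 1.86.
Reliability = 1.86 / 2.7 = 0.689.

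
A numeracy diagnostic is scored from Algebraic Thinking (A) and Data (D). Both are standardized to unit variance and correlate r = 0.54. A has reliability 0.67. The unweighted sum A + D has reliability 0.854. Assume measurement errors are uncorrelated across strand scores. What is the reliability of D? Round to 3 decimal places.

Var(A+D) = 2 + 2·0.54 = 3.080.
True-score variance = ρ_A + ρ_D + 2·0.54, so 0.854 = (0.67 + ρ_D + 1.08) / 3.080.
ρ_D = 0.854·3.080 − 0.67 − 1.08 = 0.880.

0.880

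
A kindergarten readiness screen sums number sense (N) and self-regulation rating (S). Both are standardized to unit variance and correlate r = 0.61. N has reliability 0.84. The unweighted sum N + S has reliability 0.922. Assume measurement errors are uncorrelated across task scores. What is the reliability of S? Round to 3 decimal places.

0.909

Var(N+S) = 2 + 2·0.61 = 3.220.
True-score variance = ρ_N + ρ_S + 2·0.61, so 0.922 = (0.84 + ρ_S + 1.22) / 3.220.
ρ_S = 0.922·3.220 − 0.84 − 1.22 = 0.909.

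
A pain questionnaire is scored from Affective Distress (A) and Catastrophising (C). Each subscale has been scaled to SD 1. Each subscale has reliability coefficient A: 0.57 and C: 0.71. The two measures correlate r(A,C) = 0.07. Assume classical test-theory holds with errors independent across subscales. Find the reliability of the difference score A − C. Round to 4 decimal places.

Var(A−C) = 1 + 1 − 2·0.07 = 2 − 0.14 = 1.86.
Under uncorrelated errors the observed covariances equal the true-score covariances, so only the own-variance terms attenuate.
True-score variance = [0.57 + 0.71] − 0.14 = 1.28 − 0.14 = 1.14.
Reliability = 1.14 / 1.86 = 0.6129.

0.6129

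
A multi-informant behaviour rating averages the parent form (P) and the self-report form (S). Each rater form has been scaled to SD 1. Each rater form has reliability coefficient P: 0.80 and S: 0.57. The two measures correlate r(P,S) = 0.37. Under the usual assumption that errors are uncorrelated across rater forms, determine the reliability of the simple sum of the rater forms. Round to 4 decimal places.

0.7701

Var(P+S) = 2 + 2·[0.37] = 2 + 0.74 = 2.74.
Under uncorrelated errors the observed covariances equal the true-score covariances, so only the own-variance terms attenuate.
True-score variance = [0.80 + 0.57] + 0.74 = 1.37 + 0.74 = 2.11.
Reliability = 2.11 / 2.74 = 0.7701.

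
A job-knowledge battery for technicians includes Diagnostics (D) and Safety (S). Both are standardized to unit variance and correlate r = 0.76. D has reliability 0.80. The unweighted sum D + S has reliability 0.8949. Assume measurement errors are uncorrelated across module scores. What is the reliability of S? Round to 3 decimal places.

0.830

Var(D+S) = 2 + 2·0.76 = 3.520.
True-score variance = ρ_D + ρ_S + 2·0.76, so 0.8949 = (0.80 + ρ_S + 1.52) / 3.520.
ρ_S = 0.8949·3.520 − 0.80 − 1.52 = 0.830.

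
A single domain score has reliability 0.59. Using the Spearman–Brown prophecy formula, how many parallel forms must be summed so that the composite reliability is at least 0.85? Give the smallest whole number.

k ≥ ρ*(1−ρ₁)/(ρ₁(1−ρ*)) = 0.85·0.41 / (0.59·0.15) = 3.938.
Smallest integer k = 4.

4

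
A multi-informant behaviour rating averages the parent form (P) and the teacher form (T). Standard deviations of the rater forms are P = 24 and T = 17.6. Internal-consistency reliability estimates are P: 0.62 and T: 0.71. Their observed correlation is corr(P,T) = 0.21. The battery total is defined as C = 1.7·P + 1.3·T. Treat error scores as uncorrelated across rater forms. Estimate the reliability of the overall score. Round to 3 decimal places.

0.696

Var(C) = 1.7²·24² + 1.3²·17.6² + 2·[2.21·24·17.6·0.21] = 2188.13 + 392.072 = 2580.21.
Under uncorrelated errors the observed covariances equal the true-score covariances, so only the own-variance terms attenuate.
True-score variance = [1.7²·24²·0.62 + 1.3²·17.6²·0.71] + 392.072 = 1403.76 + 392.072 = 1795.83.
Reliability = 1795.83 / 2580.21 = 0.696.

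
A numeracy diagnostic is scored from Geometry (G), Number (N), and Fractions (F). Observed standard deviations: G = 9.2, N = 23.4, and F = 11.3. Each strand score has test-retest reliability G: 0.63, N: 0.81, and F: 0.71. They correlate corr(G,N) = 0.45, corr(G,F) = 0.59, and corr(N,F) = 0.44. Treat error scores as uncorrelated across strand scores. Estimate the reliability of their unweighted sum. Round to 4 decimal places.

Var(G+N+F) = 9.2² + 23.4² + 11.3² + 2·[9.2·23.4·0.45 + 9.2·11.3·0.59 + 23.4·11.3·0.44] = 759.89 + 549.114 = 1309.
With uncorrelated errors the cross-covariances are all true-score covariance, so they carry over unchanged; only the diagonal terms shrink to ρᵢσᵢ².
True-score variance = [9.2²·0.63 + 23.4²·0.81 + 11.3²·0.71] + 549.114 = 587.507 + 549.114 = 1136.62.
Reliability = 1136.62 / 1309 = 0.8683.

0.8683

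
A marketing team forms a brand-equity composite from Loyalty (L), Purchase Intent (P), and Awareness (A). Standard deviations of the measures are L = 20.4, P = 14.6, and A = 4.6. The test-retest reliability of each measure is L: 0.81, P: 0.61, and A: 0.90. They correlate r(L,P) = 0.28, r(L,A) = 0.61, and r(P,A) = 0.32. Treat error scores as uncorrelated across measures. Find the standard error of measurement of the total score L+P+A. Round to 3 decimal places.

Var(total) = 650.48 + 324.258 = 974.738.
True-score variance = 486.161 + 324.258 = 810.419, so reliability = 0.8314.
Error variance = 974.738 − 810.419 = 164.319; SEM = √164.319 = 12.819.

12.819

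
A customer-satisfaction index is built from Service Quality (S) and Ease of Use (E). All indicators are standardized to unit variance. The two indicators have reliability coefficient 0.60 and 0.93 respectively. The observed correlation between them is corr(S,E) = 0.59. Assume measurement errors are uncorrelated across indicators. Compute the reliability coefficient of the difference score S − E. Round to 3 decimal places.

0.427

Var(S−E) = 1 + 1 − 2·0.59 = 2 − 1.18 = 0.82.
Because errors are independent across components, Cov(Tᵢ,Tⱼ) = Cov(Xᵢ,Xⱼ); the off-diagonal part of the true-score variance is the same as above.
True-score variance = [0.60 + 0.93] − 1.18 = 1.53 − 1.18 = 0.35.
Reliability = 0.35 / 0.82 = 0.427.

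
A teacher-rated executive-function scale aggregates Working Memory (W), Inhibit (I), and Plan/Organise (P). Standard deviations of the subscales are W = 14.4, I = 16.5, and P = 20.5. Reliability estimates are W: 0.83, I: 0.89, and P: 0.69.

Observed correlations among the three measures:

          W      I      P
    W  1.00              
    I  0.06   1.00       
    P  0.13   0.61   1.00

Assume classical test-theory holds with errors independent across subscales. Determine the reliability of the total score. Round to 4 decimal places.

0.8621

Var(W+I+P) = 14.4² + 16.5² + 20.5² + 2·[14.4·16.5·0.06 + 14.4·20.5·0.13 + 16.5·20.5·0.61] = 899.86 + 517.929 = 1417.79.
Because errors are independent across components, Cov(Tᵢ,Tⱼ) = Cov(Xᵢ,Xⱼ); the off-diagonal part of the true-score variance is the same as above.
True-score variance = [14.4²·0.83 + 16.5²·0.89 + 20.5²·0.69] + 517.929 = 704.384 + 517.929 = 1222.31.
Reliability = 1222.31 / 1417.79 = 0.8621.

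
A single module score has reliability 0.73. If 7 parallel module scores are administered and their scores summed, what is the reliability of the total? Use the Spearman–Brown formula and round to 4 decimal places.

ρ_k = kρ / (1 + (k−1)ρ) = 7·0.73 / (1 + 6·0.73) = 5.110 / 5.380 = 0.9498.

0.9498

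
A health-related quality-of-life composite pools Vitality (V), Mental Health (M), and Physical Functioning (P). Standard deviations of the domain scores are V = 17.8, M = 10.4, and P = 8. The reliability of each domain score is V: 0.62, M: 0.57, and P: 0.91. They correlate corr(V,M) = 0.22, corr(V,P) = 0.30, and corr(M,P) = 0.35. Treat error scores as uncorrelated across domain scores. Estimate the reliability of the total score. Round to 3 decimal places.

Var(V+M+P) = 17.8² + 10.4² + 8² + 2·[17.8·10.4·0.22 + 17.8·8·0.30 + 10.4·8·0.35] = 489 + 225.133 = 714.133.
With uncorrelated errors the cross-covariances are all true-score covariance, so they carry over unchanged; only the diagonal terms shrink to ρᵢσᵢ².
True-score variance = [17.8²·0.62 + 10.4²·0.57 + 8²·0.91] + 225.133 = 316.332 + 225.133 = 541.465.
Reliability = 541.465 / 714.133 = 0.758.

0.758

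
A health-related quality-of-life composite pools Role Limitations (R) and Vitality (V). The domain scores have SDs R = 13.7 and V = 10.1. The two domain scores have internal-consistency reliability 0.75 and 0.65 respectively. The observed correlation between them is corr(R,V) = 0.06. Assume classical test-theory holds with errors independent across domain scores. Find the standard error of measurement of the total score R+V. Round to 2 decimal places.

Var(total) = 289.7 + 16.6044 = 306.304.
True-score variance = 207.074 + 16.6044 = 223.678, so reliability = 0.7302.
Error variance = 306.304 − 223.678 = 82.626; SEM = √82.626 = 9.09.

9.09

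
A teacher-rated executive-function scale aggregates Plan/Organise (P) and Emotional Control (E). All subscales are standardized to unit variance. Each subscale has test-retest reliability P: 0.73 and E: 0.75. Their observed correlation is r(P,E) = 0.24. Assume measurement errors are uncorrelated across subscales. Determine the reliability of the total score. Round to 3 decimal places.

0.790

Var(P+E) = 2 + 2·[0.24] = 2 + 0.48 = 2.48.
Because errors are independent across components, Cov(Tᵢ,Tⱼ) = Cov(Xᵢ,Xⱼ); the off-diagonal part of the true-score variance is the same as above.
True-score variance = [0.73 + 0.75] + 0.48 = 1.48 + 0.48 = 1.96.
Reliability = 1.96 / 2.48 = 0.790.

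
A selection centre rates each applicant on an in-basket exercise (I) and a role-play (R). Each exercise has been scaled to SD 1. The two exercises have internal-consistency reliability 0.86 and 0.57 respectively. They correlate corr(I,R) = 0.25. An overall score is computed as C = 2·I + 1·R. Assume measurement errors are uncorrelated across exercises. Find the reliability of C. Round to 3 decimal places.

Var(C) = 2² + 1 + 2·[2·0.25] = 5 + 1 = 6.
Because errors are independent across components, Cov(Tᵢ,Tⱼ) = Cov(Xᵢ,Xⱼ); the off-diagonal part of the true-score variance is the same as above.
True-score variance = [2²·0.86 + 0.57] + 1 = 4.01 + 1 = 5.01.
Reliability = 5.01 / 6 = 0.835.

0.835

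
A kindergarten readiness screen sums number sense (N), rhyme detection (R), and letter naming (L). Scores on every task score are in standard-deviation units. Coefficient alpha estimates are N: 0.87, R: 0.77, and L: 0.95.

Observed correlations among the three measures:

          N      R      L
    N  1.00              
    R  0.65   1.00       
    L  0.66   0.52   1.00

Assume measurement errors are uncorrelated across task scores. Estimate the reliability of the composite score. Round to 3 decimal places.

0.938

Var(N+R+L) = 3 + 2·[0.65 + 0.66 + 0.52] = 3 + 3.66 = 6.66.
Under uncorrelated errors the observed covariances equal the true-score covariances, so only the own-variance terms attenuate.
True-score variance = [0.87 + 0.77 + 0.95] + 3.66 = 2.59 + 3.66 = 6.25.
Reliability = 6.25 / 6.66 = 0.938.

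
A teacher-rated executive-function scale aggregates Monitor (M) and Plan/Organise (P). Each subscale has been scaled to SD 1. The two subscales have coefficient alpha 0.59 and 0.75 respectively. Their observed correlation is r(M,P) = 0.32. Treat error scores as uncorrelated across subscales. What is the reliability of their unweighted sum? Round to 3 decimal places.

0.750

Var(M+P) = 2 + 2·[0.32] = 2 + 0.64 = 2.64.
Because errors are independent across components, Cov(Tᵢ,Tⱼ) = Cov(Xᵢ,Xⱼ); the off-diagonal part of the true-score variance is the same as above.
True-score variance = [0.59 + 0.75] + 0.64 = 1.34 + 0.64 = 1.98.
Reliability = 1.98 / 2.64 = 0.750.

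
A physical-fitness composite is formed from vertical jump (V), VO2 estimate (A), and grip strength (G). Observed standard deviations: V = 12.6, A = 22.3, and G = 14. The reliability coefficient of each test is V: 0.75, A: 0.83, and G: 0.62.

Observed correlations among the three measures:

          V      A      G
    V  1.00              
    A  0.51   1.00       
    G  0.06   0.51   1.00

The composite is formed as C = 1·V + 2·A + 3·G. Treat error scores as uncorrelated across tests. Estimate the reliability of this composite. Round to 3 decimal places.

0.838

Var(C) = 12.6² + 2²·22.3² + 3²·14² + 2·[2·12.6·22.3·0.51 + 3·12.6·14·0.06 + 6·22.3·14·0.51] = 3911.92 + 2547.37 = 6459.29.
With uncorrelated errors the cross-covariances are all true-score covariance, so they carry over unchanged; only the diagonal terms shrink to ρᵢσᵢ².
True-score variance = [12.6²·0.75 + 2²·22.3²·0.83 + 3²·14²·0.62] + 2547.37 = 2863.75 + 2547.37 = 5411.12.
Reliability = 5411.12 / 6459.29 = 0.838.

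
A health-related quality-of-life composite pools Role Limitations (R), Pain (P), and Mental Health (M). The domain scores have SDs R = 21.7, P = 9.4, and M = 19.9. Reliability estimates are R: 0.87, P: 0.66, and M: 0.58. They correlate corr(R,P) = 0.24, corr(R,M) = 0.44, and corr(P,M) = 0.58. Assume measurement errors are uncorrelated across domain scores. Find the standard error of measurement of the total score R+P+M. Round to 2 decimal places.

16.05

Var(total) = 955.26 + 694.91 = 1650.17.
True-score variance = 697.678 + 694.91 = 1392.59, so reliability = 0.8439.
Error variance = 1650.17 − 1392.59 = 257.582; SEM = √257.582 = 16.05.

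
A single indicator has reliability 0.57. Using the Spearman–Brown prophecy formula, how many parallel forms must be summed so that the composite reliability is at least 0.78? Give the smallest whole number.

3

k ≥ ρ*(1−ρ₁)/(ρ₁(1−ρ*)) = 0.78·0.43 / (0.57·0.22) = 2.675.
Smallest integer k = 3.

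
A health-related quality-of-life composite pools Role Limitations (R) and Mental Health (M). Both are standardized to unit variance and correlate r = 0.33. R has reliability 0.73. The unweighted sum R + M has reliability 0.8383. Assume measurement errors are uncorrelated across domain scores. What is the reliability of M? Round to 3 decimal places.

0.840

Var(R+M) = 2 + 2·0.33 = 2.660.
True-score variance = ρ_R + ρ_M + 2·0.33, so 0.8383 = (0.73 + ρ_M + 0.66) / 2.660.
ρ_M = 0.8383·2.660 − 0.73 − 0.66 = 0.840.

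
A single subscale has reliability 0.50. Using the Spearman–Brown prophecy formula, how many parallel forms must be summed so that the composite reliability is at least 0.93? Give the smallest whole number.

14

k ≥ ρ*(1−ρ₁)/(ρ₁(1−ρ*)) = 0.93·0.50 / (0.50·0.07) = 13.286.
Smallest integer k = 14.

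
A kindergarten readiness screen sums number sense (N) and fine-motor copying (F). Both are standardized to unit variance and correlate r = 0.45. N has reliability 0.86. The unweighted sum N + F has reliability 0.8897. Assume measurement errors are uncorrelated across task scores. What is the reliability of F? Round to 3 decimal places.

Var(N+F) = 2 + 2·0.45 = 2.900.
True-score variance = ρ_N + ρ_F + 2·0.45, so 0.8897 = (0.86 + ρ_F + 0.90) / 2.900.
ρ_F = 0.8897·2.900 − 0.86 − 0.90 = 0.820.

0.820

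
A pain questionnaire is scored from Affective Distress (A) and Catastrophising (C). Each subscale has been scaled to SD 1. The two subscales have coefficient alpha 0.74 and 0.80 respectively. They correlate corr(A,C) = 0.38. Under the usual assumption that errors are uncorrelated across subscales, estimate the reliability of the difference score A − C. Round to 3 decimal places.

0.629

Var(A−C) = 1 + 1 − 2·0.38 = 2 − 0.76 = 1.24.
With uncorrelated errors the cross-covariances are all true-score covariance, so they carry over unchanged; only the diagonal terms shrink to ρᵢσᵢ².
True-score variance = [0.74 + 0.80] − 0.76 = 1.54 − 0.76 = 0.78.
Reliability = 0.78 / 1.24 = 0.629.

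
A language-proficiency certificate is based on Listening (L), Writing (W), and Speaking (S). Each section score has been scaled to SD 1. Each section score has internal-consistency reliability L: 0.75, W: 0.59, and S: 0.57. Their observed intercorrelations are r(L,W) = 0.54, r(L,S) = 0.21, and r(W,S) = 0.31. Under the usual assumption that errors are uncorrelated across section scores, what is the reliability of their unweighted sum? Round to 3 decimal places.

0.787

Var(L+W+S) = 3 + 2·[0.54 + 0.21 + 0.31] = 3 + 2.12 = 5.12.
With uncorrelated errors the cross-covariances are all true-score covariance, so they carry over unchanged; only the diagonal terms shrink to ρᵢσᵢ².
True-score variance = [0.75 + 0.59 + 0.57] + 2.12 = 1.91 + 2.12 = 4.03.
Reliability = 4.03 / 5.12 = 0.787.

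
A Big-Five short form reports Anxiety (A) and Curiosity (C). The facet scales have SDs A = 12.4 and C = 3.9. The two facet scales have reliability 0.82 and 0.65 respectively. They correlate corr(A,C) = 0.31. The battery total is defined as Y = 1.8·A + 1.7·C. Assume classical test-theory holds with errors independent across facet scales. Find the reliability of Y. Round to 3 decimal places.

Var(Y) = 1.8²·12.4² + 1.7²·3.9² + 2·[3.06·12.4·3.9·0.31] = 542.139 + 91.7486 = 633.888.
Because errors are independent across components, Cov(Tᵢ,Tⱼ) = Cov(Xᵢ,Xⱼ); the off-diagonal part of the true-score variance is the same as above.
True-score variance = [1.8²·12.4²·0.82 + 1.7²·3.9²·0.65] + 91.7486 = 437.082 + 91.7486 = 528.83.
Reliability = 528.83 / 633.888 = 0.834.

0.834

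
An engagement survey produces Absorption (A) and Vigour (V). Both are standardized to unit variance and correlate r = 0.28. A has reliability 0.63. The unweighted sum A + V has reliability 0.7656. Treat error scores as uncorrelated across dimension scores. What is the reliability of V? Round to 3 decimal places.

0.770

Var(A+V) = 2 + 2·0.28 = 2.560.
True-score variance = ρ_A + ρ_V + 2·0.28, so 0.7656 = (0.63 + ρ_V + 0.56) / 2.560.
ρ_V = 0.7656·2.560 − 0.63 − 0.56 = 0.770.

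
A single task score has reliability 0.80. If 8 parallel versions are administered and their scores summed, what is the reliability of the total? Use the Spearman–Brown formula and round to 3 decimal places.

0.970

ρ_k = kρ / (1 + (k−1)ρ) = 8·0.80 / (1 + 7·0.80) = 6.400 / 6.600 = 0.970.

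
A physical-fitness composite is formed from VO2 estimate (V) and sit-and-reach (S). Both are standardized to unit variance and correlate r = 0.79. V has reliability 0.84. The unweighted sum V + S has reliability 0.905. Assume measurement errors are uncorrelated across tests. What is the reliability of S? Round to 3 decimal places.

Var(V+S) = 2 + 2·0.79 = 3.580.
True-score variance = ρ_V + ρ_S + 2·0.79, so 0.905 = (0.84 + ρ_S + 1.58) / 3.580.
ρ_S = 0.905·3.580 − 0.84 − 1.58 = 0.820.

0.820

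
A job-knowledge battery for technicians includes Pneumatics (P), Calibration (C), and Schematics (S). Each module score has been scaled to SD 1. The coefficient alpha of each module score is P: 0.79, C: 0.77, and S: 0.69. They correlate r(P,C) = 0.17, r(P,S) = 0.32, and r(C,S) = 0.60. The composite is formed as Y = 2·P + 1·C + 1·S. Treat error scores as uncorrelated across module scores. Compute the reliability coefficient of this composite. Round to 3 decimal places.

0.849

Var(Y) = 2² + 1 + 1 + 2·[2·0.17 + 2·0.32 + 0.60] = 6 + 3.16 = 9.16.
With uncorrelated errors the cross-covariances are all true-score covariance, so they carry over unchanged; only the diagonal terms shrink to ρᵢσᵢ².
True-score variance = [2²·0.79 + 0.77 + 0.69] + 3.16 = 4.62 + 3.16 = 7.78.
Reliability = 7.78 / 9.16 = 0.849.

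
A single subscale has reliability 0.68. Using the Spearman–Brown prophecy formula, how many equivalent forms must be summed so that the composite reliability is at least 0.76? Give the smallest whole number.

2

k ≥ ρ*(1−ρ₁)/(ρ₁(1−ρ*)) = 0.76·0.32 / (0.68·0.24) = 1.490.
Smallest integer k = 2.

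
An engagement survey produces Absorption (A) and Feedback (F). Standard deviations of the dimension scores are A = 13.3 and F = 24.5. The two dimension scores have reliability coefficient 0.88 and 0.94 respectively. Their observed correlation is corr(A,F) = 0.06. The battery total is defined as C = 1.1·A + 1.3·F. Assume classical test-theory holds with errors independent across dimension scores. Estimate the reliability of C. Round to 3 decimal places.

Var(C) = 1.1²·13.3² + 1.3²·24.5² + 2·[1.43·13.3·24.5·0.06] = 1228.46 + 55.9159 = 1284.38.
Under uncorrelated errors the observed covariances equal the true-score covariances, so only the own-variance terms attenuate.
True-score variance = [1.1²·13.3²·0.88 + 1.3²·24.5²·0.94] + 55.9159 = 1141.91 + 55.9159 = 1197.83.
Reliability = 1197.83 / 1284.38 = 0.933.

0.933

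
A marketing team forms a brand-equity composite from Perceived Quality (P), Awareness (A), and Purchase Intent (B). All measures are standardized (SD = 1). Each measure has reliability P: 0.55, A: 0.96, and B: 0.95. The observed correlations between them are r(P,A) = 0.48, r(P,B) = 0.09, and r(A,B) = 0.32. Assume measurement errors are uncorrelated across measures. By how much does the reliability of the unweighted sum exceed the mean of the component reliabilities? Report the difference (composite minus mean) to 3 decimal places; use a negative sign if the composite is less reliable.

0.067

Var(sum) = 3 + 1.78 = 4.78; true-score variance = 2.46 + 1.78 = 4.24; composite reliability = 0.8870.
Mean component reliability = 0.8200.
Difference = 0.8870 − 0.8200 = 0.067.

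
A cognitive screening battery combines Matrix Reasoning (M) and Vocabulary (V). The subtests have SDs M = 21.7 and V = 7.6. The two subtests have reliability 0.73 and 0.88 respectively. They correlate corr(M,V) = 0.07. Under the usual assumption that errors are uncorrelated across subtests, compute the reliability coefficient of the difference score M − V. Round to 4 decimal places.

0.7348

Var(M−V) = 21.7² + 7.6² − 2·21.7·7.6·0.07 = 528.65 − 23.0888 = 505.561.
Under uncorrelated errors the observed covariances equal the true-score covariances, so only the own-variance terms attenuate.
True-score variance = [21.7²·0.73 + 7.6²·0.88] − 23.0888 = 394.578 − 23.0888 = 371.49.
Reliability = 371.49 / 505.561 = 0.7348.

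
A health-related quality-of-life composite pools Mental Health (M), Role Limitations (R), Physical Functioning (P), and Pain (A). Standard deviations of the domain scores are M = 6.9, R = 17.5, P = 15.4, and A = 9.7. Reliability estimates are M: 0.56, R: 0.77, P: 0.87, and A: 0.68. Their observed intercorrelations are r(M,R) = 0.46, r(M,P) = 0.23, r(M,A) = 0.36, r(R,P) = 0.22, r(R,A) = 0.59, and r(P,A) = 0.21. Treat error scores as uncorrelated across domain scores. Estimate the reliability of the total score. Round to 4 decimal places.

0.8805

Var(M+R+P+A) = 6.9² + 17.5² + 15.4² + 9.7² + 2·[6.9·17.5·0.46 + 6.9·15.4·0.23 + 6.9·9.7·0.36 + 17.5·15.4·0.22 + 17.5·9.7·0.59 + 15.4·9.7·0.21] = 685.11 + 589.784 = 1274.89.
Because errors are independent across components, Cov(Tᵢ,Tⱼ) = Cov(Xᵢ,Xⱼ); the off-diagonal part of the true-score variance is the same as above.
True-score variance = [6.9²·0.56 + 17.5²·0.77 + 15.4²·0.87 + 9.7²·0.68] + 589.784 = 532.784 + 589.784 = 1122.57.
Reliability = 1122.57 / 1274.89 = 0.8805.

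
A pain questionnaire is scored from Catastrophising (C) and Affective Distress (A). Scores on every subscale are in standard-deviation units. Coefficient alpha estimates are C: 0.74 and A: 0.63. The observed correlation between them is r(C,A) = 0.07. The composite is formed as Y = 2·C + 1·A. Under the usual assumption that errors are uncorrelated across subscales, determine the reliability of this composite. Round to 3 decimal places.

Var(Y) = 2² + 1 + 2·[2·0.07] = 5 + 0.28 = 5.28.
Because errors are independent across components, Cov(Tᵢ,Tⱼ) = Cov(Xᵢ,Xⱼ); the off-diagonal part of the true-score variance is the same as above.
True-score variance = [2²·0.74 + 0.63] + 0.28 = 3.59 + 0.28 = 3.87.
Reliability = 3.87 / 5.28 = 0.733.

0.733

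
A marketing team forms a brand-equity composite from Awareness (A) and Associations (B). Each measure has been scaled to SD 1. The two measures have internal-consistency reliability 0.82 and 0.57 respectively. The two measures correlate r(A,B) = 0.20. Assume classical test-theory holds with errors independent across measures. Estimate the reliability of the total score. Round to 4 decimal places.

0.7458

Var(A+B) = 2 + 2·[0.20] = 2 + 0.4 = 2.4.
Because errors are independent across components, Cov(Tᵢ,Tⱼ) = Cov(Xᵢ,Xⱼ); the off-diagonal part of the true-score variance is the same as above.
True-score variance = [0.82 + 0.57] + 0.4 = 1.39 + 0.4 = 1.79.
Reliability = 1.79 / 2.4 = 0.7458.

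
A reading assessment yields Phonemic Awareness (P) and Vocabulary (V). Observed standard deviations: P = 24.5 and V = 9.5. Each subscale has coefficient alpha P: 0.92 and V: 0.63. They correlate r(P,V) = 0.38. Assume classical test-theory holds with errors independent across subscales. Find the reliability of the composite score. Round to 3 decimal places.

Var(P+V) = 24.5² + 9.5² + 2·[24.5·9.5·0.38] = 690.5 + 176.89 = 867.39.
With uncorrelated errors the cross-covariances are all true-score covariance, so they carry over unchanged; only the diagonal terms shrink to ρᵢσᵢ².
True-score variance = [24.5²·0.92 + 9.5²·0.63] + 176.89 = 609.087 + 176.89 = 785.977.
Reliability = 785.977 / 867.39 = 0.906.

0.906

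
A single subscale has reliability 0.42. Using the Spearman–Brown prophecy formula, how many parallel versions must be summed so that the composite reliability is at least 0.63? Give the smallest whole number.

3

k ≥ ρ*(1−ρ₁)/(ρ₁(1−ρ*)) = 0.63·0.58 / (0.42·0.37) = 2.351.
Smallest integer k = 3.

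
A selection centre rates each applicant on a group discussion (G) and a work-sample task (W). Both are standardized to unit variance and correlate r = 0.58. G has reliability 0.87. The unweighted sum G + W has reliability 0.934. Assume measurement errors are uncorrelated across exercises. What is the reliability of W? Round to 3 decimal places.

Var(G+W) = 2 + 2·0.58 = 3.160.
True-score variance = ρ_G + ρ_W + 2·0.58, so 0.934 = (0.87 + ρ_W + 1.16) / 3.160.
ρ_W = 0.934·3.160 − 0.87 − 1.16 = 0.921.

0.921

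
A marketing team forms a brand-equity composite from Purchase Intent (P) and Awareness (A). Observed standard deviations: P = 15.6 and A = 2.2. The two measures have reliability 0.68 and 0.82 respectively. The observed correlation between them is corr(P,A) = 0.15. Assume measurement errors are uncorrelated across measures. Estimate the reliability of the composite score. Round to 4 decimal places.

0.6954

Var(P+A) = 15.6² + 2.2² + 2·[15.6·2.2·0.15] = 248.2 + 10.296 = 258.496.
Because errors are independent across components, Cov(Tᵢ,Tⱼ) = Cov(Xᵢ,Xⱼ); the off-diagonal part of the true-score variance is the same as above.
True-score variance = [15.6²·0.68 + 2.2²·0.82] + 10.296 = 169.454 + 10.296 = 179.75.
Reliability = 179.75 / 258.496 = 0.6954.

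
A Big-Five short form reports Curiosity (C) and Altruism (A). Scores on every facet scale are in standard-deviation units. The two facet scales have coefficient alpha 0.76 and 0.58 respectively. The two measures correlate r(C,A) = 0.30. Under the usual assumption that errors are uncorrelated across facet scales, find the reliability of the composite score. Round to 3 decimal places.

Var(C+A) = 2 + 2·[0.30] = 2 + 0.6 = 2.6.
Because errors are independent across components, Cov(Tᵢ,Tⱼ) = Cov(Xᵢ,Xⱼ); the off-diagonal part of the true-score variance is the same as above.
True-score variance = [0.76 + 0.58] + 0.6 = 1.34 + 0.6 = 1.94.
Reliability = 1.94 / 2.6 = 0.746.

0.746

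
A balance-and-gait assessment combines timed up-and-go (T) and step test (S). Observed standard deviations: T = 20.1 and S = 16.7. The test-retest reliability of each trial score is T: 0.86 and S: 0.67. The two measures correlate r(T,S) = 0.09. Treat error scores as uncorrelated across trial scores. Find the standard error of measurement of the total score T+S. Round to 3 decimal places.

12.190

Var(total) = 682.9 + 60.4206 = 743.321.
True-score variance = 534.305 + 60.4206 = 594.726, so reliability = 0.8001.
Error variance = 743.321 − 594.726 = 148.595; SEM = √148.595 = 12.190.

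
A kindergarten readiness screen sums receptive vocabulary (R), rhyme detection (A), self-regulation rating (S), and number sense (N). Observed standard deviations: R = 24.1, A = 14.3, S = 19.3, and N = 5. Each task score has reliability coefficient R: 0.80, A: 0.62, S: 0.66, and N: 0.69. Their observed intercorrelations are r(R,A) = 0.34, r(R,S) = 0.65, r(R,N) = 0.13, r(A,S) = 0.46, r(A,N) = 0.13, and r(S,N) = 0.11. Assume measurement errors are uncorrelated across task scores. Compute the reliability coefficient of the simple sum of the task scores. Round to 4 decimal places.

0.8601

Var(R+A+S+N) = 24.1² + 14.3² + 19.3² + 5² + 2·[24.1·14.3·0.34 + 24.1·19.3·0.65 + 24.1·5·0.13 + 14.3·19.3·0.46 + 14.3·5·0.13 + 19.3·5·0.11] = 1182.79 + 1164.08 = 2346.87.
With uncorrelated errors the cross-covariances are all true-score covariance, so they carry over unchanged; only the diagonal terms shrink to ρᵢσᵢ².
True-score variance = [24.1²·0.80 + 14.3²·0.62 + 19.3²·0.66 + 5²·0.69] + 1164.08 = 854.525 + 1164.08 = 2018.6.
Reliability = 2018.6 / 2346.87 = 0.8601.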